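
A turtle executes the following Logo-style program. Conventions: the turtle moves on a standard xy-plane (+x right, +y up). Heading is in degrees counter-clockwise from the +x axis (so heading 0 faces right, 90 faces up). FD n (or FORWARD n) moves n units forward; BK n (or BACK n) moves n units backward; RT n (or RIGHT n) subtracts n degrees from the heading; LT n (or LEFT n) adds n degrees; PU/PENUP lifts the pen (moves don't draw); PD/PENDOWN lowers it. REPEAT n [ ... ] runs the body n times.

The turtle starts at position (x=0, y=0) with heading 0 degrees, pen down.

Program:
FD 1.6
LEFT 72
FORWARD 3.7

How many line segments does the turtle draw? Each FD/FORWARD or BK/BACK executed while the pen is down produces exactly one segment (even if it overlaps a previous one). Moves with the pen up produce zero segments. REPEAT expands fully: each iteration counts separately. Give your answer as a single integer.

Executing turtle program step by step:
Start: pos=(0,0), heading=0, pen down
FD 1.6: (0,0) -> (1.6,0) [heading=0, draw]
LT 72: heading 0 -> 72
FD 3.7: (1.6,0) -> (2.743,3.519) [heading=72, draw]
Final: pos=(2.743,3.519), heading=72, 2 segment(s) drawn
Segments drawn: 2

Answer: 2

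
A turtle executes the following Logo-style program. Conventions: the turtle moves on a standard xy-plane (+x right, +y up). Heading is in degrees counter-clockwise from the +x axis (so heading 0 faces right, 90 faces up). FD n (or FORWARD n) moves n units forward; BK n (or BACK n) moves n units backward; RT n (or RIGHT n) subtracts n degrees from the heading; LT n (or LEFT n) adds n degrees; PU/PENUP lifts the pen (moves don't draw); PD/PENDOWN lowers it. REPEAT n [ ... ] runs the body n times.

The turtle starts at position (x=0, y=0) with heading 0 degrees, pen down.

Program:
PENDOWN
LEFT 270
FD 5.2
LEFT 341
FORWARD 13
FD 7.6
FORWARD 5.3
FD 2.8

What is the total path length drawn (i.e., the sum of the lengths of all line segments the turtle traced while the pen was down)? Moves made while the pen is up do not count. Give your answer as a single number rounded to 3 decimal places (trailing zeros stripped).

Executing turtle program step by step:
Start: pos=(0,0), heading=0, pen down
PD: pen down
LT 270: heading 0 -> 270
FD 5.2: (0,0) -> (0,-5.2) [heading=270, draw]
LT 341: heading 270 -> 251
FD 13: (0,-5.2) -> (-4.232,-17.492) [heading=251, draw]
FD 7.6: (-4.232,-17.492) -> (-6.707,-24.678) [heading=251, draw]
FD 5.3: (-6.707,-24.678) -> (-8.432,-29.689) [heading=251, draw]
FD 2.8: (-8.432,-29.689) -> (-9.344,-32.336) [heading=251, draw]
Final: pos=(-9.344,-32.336), heading=251, 5 segment(s) drawn

Segment lengths:
  seg 1: (0,0) -> (0,-5.2), length = 5.2
  seg 2: (0,-5.2) -> (-4.232,-17.492), length = 13
  seg 3: (-4.232,-17.492) -> (-6.707,-24.678), length = 7.6
  seg 4: (-6.707,-24.678) -> (-8.432,-29.689), length = 5.3
  seg 5: (-8.432,-29.689) -> (-9.344,-32.336), length = 2.8
Total = 33.9

Answer: 33.9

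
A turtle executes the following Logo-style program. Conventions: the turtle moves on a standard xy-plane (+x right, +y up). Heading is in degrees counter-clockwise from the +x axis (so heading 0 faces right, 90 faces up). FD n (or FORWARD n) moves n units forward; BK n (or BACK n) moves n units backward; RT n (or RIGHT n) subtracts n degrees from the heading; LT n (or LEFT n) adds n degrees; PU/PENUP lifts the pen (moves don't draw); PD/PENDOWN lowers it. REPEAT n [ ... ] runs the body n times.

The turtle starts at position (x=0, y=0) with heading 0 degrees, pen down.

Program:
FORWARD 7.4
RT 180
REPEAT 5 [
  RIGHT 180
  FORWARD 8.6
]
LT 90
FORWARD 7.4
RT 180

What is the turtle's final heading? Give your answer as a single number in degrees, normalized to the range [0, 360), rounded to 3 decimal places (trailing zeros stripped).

Answer: 270

Derivation:
Executing turtle program step by step:
Start: pos=(0,0), heading=0, pen down
FD 7.4: (0,0) -> (7.4,0) [heading=0, draw]
RT 180: heading 0 -> 180
REPEAT 5 [
  -- iteration 1/5 --
  RT 180: heading 180 -> 0
  FD 8.6: (7.4,0) -> (16,0) [heading=0, draw]
  -- iteration 2/5 --
  RT 180: heading 0 -> 180
  FD 8.6: (16,0) -> (7.4,0) [heading=180, draw]
  -- iteration 3/5 --
  RT 180: heading 180 -> 0
  FD 8.6: (7.4,0) -> (16,0) [heading=0, draw]
  -- iteration 4/5 --
  RT 180: heading 0 -> 180
  FD 8.6: (16,0) -> (7.4,0) [heading=180, draw]
  -- iteration 5/5 --
  RT 180: heading 180 -> 0
  FD 8.6: (7.4,0) -> (16,0) [heading=0, draw]
]
LT 90: heading 0 -> 90
FD 7.4: (16,0) -> (16,7.4) [heading=90, draw]
RT 180: heading 90 -> 270
Final: pos=(16,7.4), heading=270, 7 segment(s) drawn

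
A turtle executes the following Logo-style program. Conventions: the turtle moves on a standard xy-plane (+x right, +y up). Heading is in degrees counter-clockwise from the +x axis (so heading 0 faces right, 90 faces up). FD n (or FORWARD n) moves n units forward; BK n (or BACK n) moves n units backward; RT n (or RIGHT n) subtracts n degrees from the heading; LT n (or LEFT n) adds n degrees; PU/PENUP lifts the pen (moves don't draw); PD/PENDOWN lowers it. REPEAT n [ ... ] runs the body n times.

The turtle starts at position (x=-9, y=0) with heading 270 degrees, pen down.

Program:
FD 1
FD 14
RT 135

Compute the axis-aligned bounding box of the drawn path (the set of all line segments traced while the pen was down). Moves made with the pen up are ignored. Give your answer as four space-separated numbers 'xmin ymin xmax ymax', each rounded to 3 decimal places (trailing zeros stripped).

Answer: -9 -15 -9 0

Derivation:
Executing turtle program step by step:
Start: pos=(-9,0), heading=270, pen down
FD 1: (-9,0) -> (-9,-1) [heading=270, draw]
FD 14: (-9,-1) -> (-9,-15) [heading=270, draw]
RT 135: heading 270 -> 135
Final: pos=(-9,-15), heading=135, 2 segment(s) drawn

Segment endpoints: x in {-9, -9}, y in {-15, -1, 0}
xmin=-9, ymin=-15, xmax=-9, ymax=0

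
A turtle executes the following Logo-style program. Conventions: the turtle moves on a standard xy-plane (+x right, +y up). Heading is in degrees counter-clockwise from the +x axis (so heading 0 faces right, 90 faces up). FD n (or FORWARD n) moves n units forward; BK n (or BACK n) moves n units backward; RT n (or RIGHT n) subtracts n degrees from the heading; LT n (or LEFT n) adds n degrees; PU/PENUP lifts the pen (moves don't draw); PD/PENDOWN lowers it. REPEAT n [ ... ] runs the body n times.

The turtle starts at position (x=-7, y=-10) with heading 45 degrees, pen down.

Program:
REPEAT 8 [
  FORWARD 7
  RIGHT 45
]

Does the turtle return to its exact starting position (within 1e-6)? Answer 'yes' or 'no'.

Executing turtle program step by step:
Start: pos=(-7,-10), heading=45, pen down
REPEAT 8 [
  -- iteration 1/8 --
  FD 7: (-7,-10) -> (-2.05,-5.05) [heading=45, draw]
  RT 45: heading 45 -> 0
  -- iteration 2/8 --
  FD 7: (-2.05,-5.05) -> (4.95,-5.05) [heading=0, draw]
  RT 45: heading 0 -> 315
  -- iteration 3/8 --
  FD 7: (4.95,-5.05) -> (9.899,-10) [heading=315, draw]
  RT 45: heading 315 -> 270
  -- iteration 4/8 --
  FD 7: (9.899,-10) -> (9.899,-17) [heading=270, draw]
  RT 45: heading 270 -> 225
  -- iteration 5/8 --
  FD 7: (9.899,-17) -> (4.95,-21.95) [heading=225, draw]
  RT 45: heading 225 -> 180
  -- iteration 6/8 --
  FD 7: (4.95,-21.95) -> (-2.05,-21.95) [heading=180, draw]
  RT 45: heading 180 -> 135
  -- iteration 7/8 --
  FD 7: (-2.05,-21.95) -> (-7,-17) [heading=135, draw]
  RT 45: heading 135 -> 90
  -- iteration 8/8 --
  FD 7: (-7,-17) -> (-7,-10) [heading=90, draw]
  RT 45: heading 90 -> 45
]
Final: pos=(-7,-10), heading=45, 8 segment(s) drawn

Start position: (-7, -10)
Final position: (-7, -10)
Distance = 0; < 1e-6 -> CLOSED

Answer: yes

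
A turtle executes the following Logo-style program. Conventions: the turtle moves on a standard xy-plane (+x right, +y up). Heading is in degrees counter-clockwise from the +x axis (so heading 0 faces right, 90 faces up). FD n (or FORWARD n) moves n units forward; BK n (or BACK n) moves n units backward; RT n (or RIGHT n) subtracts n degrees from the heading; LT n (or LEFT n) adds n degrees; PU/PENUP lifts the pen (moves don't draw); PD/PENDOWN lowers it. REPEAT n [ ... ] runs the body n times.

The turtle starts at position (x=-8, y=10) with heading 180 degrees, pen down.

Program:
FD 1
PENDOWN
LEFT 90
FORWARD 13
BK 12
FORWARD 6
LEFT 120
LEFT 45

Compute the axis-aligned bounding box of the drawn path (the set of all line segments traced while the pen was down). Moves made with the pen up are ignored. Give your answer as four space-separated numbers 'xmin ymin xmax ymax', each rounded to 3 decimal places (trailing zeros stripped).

Answer: -9 -3 -8 10

Derivation:
Executing turtle program step by step:
Start: pos=(-8,10), heading=180, pen down
FD 1: (-8,10) -> (-9,10) [heading=180, draw]
PD: pen down
LT 90: heading 180 -> 270
FD 13: (-9,10) -> (-9,-3) [heading=270, draw]
BK 12: (-9,-3) -> (-9,9) [heading=270, draw]
FD 6: (-9,9) -> (-9,3) [heading=270, draw]
LT 120: heading 270 -> 30
LT 45: heading 30 -> 75
Final: pos=(-9,3), heading=75, 4 segment(s) drawn

Segment endpoints: x in {-9, -9, -8}, y in {-3, 3, 9, 10}
xmin=-9, ymin=-3, xmax=-8, ymax=10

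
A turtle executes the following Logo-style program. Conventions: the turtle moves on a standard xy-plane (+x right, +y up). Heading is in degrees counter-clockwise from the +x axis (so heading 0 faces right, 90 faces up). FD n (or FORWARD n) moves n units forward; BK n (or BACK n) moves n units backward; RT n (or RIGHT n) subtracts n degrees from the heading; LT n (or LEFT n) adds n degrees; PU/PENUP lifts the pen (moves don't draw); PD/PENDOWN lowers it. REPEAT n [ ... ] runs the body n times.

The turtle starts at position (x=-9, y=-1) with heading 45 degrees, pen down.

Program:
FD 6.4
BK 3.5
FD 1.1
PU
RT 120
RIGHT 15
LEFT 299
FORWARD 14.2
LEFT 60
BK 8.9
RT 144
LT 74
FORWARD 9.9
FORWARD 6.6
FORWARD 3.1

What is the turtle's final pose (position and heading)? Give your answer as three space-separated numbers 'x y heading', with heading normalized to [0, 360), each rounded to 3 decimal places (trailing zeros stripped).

Executing turtle program step by step:
Start: pos=(-9,-1), heading=45, pen down
FD 6.4: (-9,-1) -> (-4.475,3.525) [heading=45, draw]
BK 3.5: (-4.475,3.525) -> (-6.949,1.051) [heading=45, draw]
FD 1.1: (-6.949,1.051) -> (-6.172,1.828) [heading=45, draw]
PU: pen up
RT 120: heading 45 -> 285
RT 15: heading 285 -> 270
LT 299: heading 270 -> 209
FD 14.2: (-6.172,1.828) -> (-18.591,-5.056) [heading=209, move]
LT 60: heading 209 -> 269
BK 8.9: (-18.591,-5.056) -> (-18.436,3.843) [heading=269, move]
RT 144: heading 269 -> 125
LT 74: heading 125 -> 199
FD 9.9: (-18.436,3.843) -> (-27.796,0.62) [heading=199, move]
FD 6.6: (-27.796,0.62) -> (-34.037,-1.529) [heading=199, move]
FD 3.1: (-34.037,-1.529) -> (-36.968,-2.538) [heading=199, move]
Final: pos=(-36.968,-2.538), heading=199, 3 segment(s) drawn

Answer: -36.968 -2.538 199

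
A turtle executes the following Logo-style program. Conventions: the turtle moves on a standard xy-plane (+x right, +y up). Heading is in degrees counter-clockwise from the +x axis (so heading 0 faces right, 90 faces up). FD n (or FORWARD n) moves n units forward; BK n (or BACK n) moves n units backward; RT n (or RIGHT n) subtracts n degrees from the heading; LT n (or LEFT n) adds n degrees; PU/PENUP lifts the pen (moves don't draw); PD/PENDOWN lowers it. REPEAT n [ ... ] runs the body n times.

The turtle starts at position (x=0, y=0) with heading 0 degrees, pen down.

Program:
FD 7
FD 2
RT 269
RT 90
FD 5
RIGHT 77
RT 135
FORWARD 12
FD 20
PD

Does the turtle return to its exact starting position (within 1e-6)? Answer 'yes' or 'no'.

Answer: no

Derivation:
Executing turtle program step by step:
Start: pos=(0,0), heading=0, pen down
FD 7: (0,0) -> (7,0) [heading=0, draw]
FD 2: (7,0) -> (9,0) [heading=0, draw]
RT 269: heading 0 -> 91
RT 90: heading 91 -> 1
FD 5: (9,0) -> (13.999,0.087) [heading=1, draw]
RT 77: heading 1 -> 284
RT 135: heading 284 -> 149
FD 12: (13.999,0.087) -> (3.713,6.268) [heading=149, draw]
FD 20: (3.713,6.268) -> (-13.43,16.568) [heading=149, draw]
PD: pen down
Final: pos=(-13.43,16.568), heading=149, 5 segment(s) drawn

Start position: (0, 0)
Final position: (-13.43, 16.568)
Distance = 21.328; >= 1e-6 -> NOT closed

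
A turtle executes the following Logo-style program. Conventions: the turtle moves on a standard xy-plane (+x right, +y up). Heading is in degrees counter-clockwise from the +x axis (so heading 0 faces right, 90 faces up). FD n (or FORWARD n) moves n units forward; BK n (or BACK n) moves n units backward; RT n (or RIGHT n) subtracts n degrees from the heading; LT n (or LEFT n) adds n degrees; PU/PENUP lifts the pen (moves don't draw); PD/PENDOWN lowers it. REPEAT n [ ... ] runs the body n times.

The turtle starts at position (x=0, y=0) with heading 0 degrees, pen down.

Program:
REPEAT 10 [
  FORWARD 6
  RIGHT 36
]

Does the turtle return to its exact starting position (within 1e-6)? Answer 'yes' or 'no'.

Executing turtle program step by step:
Start: pos=(0,0), heading=0, pen down
REPEAT 10 [
  -- iteration 1/10 --
  FD 6: (0,0) -> (6,0) [heading=0, draw]
  RT 36: heading 0 -> 324
  -- iteration 2/10 --
  FD 6: (6,0) -> (10.854,-3.527) [heading=324, draw]
  RT 36: heading 324 -> 288
  -- iteration 3/10 --
  FD 6: (10.854,-3.527) -> (12.708,-9.233) [heading=288, draw]
  RT 36: heading 288 -> 252
  -- iteration 4/10 --
  FD 6: (12.708,-9.233) -> (10.854,-14.939) [heading=252, draw]
  RT 36: heading 252 -> 216
  -- iteration 5/10 --
  FD 6: (10.854,-14.939) -> (6,-18.466) [heading=216, draw]
  RT 36: heading 216 -> 180
  -- iteration 6/10 --
  FD 6: (6,-18.466) -> (0,-18.466) [heading=180, draw]
  RT 36: heading 180 -> 144
  -- iteration 7/10 --
  FD 6: (0,-18.466) -> (-4.854,-14.939) [heading=144, draw]
  RT 36: heading 144 -> 108
  -- iteration 8/10 --
  FD 6: (-4.854,-14.939) -> (-6.708,-9.233) [heading=108, draw]
  RT 36: heading 108 -> 72
  -- iteration 9/10 --
  FD 6: (-6.708,-9.233) -> (-4.854,-3.527) [heading=72, draw]
  RT 36: heading 72 -> 36
  -- iteration 10/10 --
  FD 6: (-4.854,-3.527) -> (0,0) [heading=36, draw]
  RT 36: heading 36 -> 0
]
Final: pos=(0,0), heading=0, 10 segment(s) drawn

Start position: (0, 0)
Final position: (0, 0)
Distance = 0; < 1e-6 -> CLOSED

Answer: yes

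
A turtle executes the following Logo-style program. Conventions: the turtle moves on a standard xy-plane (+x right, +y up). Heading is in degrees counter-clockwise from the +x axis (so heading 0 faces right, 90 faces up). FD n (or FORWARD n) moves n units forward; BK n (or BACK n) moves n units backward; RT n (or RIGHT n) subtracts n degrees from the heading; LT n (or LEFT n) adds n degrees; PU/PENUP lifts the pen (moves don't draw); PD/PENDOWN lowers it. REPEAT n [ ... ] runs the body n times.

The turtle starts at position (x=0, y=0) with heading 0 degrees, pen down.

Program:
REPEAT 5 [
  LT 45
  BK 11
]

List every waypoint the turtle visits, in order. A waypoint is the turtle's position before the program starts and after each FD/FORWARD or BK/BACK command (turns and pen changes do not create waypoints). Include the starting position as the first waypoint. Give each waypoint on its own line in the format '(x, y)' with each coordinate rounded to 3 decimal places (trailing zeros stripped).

Executing turtle program step by step:
Start: pos=(0,0), heading=0, pen down
REPEAT 5 [
  -- iteration 1/5 --
  LT 45: heading 0 -> 45
  BK 11: (0,0) -> (-7.778,-7.778) [heading=45, draw]
  -- iteration 2/5 --
  LT 45: heading 45 -> 90
  BK 11: (-7.778,-7.778) -> (-7.778,-18.778) [heading=90, draw]
  -- iteration 3/5 --
  LT 45: heading 90 -> 135
  BK 11: (-7.778,-18.778) -> (0,-26.556) [heading=135, draw]
  -- iteration 4/5 --
  LT 45: heading 135 -> 180
  BK 11: (0,-26.556) -> (11,-26.556) [heading=180, draw]
  -- iteration 5/5 --
  LT 45: heading 180 -> 225
  BK 11: (11,-26.556) -> (18.778,-18.778) [heading=225, draw]
]
Final: pos=(18.778,-18.778), heading=225, 5 segment(s) drawn
Waypoints (6 total):
(0, 0)
(-7.778, -7.778)
(-7.778, -18.778)
(0, -26.556)
(11, -26.556)
(18.778, -18.778)

Answer: (0, 0)
(-7.778, -7.778)
(-7.778, -18.778)
(0, -26.556)
(11, -26.556)
(18.778, -18.778)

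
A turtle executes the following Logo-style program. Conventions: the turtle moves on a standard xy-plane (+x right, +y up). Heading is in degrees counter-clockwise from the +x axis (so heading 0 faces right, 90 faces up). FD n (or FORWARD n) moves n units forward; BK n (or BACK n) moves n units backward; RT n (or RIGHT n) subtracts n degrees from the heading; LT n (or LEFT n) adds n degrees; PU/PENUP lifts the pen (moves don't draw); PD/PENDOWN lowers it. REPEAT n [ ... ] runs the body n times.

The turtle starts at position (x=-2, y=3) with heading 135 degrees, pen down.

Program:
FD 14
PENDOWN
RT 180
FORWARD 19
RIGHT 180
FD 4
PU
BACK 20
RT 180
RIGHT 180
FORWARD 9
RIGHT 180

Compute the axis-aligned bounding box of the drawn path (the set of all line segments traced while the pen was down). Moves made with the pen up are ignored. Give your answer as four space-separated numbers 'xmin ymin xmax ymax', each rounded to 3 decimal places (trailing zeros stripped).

Answer: -11.899 -0.536 1.536 12.899

Derivation:
Executing turtle program step by step:
Start: pos=(-2,3), heading=135, pen down
FD 14: (-2,3) -> (-11.899,12.899) [heading=135, draw]
PD: pen down
RT 180: heading 135 -> 315
FD 19: (-11.899,12.899) -> (1.536,-0.536) [heading=315, draw]
RT 180: heading 315 -> 135
FD 4: (1.536,-0.536) -> (-1.293,2.293) [heading=135, draw]
PU: pen up
BK 20: (-1.293,2.293) -> (12.849,-11.849) [heading=135, move]
RT 180: heading 135 -> 315
RT 180: heading 315 -> 135
FD 9: (12.849,-11.849) -> (6.485,-5.485) [heading=135, move]
RT 180: heading 135 -> 315
Final: pos=(6.485,-5.485), heading=315, 3 segment(s) drawn

Segment endpoints: x in {-11.899, -2, -1.293, 1.536}, y in {-0.536, 2.293, 3, 12.899}
xmin=-11.899, ymin=-0.536, xmax=1.536, ymax=12.899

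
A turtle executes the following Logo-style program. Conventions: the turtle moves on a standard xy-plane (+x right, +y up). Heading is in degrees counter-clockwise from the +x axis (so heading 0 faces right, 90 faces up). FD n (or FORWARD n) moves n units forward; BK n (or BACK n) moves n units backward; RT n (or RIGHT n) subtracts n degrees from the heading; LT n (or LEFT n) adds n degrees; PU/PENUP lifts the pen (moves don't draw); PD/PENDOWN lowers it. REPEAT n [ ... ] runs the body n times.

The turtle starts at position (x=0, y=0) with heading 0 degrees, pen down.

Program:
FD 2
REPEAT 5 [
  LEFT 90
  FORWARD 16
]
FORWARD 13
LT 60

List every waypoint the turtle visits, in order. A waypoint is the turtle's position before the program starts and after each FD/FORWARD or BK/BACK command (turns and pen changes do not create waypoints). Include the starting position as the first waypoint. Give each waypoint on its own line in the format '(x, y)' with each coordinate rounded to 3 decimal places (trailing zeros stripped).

Executing turtle program step by step:
Start: pos=(0,0), heading=0, pen down
FD 2: (0,0) -> (2,0) [heading=0, draw]
REPEAT 5 [
  -- iteration 1/5 --
  LT 90: heading 0 -> 90
  FD 16: (2,0) -> (2,16) [heading=90, draw]
  -- iteration 2/5 --
  LT 90: heading 90 -> 180
  FD 16: (2,16) -> (-14,16) [heading=180, draw]
  -- iteration 3/5 --
  LT 90: heading 180 -> 270
  FD 16: (-14,16) -> (-14,0) [heading=270, draw]
  -- iteration 4/5 --
  LT 90: heading 270 -> 0
  FD 16: (-14,0) -> (2,0) [heading=0, draw]
  -- iteration 5/5 --
  LT 90: heading 0 -> 90
  FD 16: (2,0) -> (2,16) [heading=90, draw]
]
FD 13: (2,16) -> (2,29) [heading=90, draw]
LT 60: heading 90 -> 150
Final: pos=(2,29), heading=150, 7 segment(s) drawn
Waypoints (8 total):
(0, 0)
(2, 0)
(2, 16)
(-14, 16)
(-14, 0)
(2, 0)
(2, 16)
(2, 29)

Answer: (0, 0)
(2, 0)
(2, 16)
(-14, 16)
(-14, 0)
(2, 0)
(2, 16)
(2, 29)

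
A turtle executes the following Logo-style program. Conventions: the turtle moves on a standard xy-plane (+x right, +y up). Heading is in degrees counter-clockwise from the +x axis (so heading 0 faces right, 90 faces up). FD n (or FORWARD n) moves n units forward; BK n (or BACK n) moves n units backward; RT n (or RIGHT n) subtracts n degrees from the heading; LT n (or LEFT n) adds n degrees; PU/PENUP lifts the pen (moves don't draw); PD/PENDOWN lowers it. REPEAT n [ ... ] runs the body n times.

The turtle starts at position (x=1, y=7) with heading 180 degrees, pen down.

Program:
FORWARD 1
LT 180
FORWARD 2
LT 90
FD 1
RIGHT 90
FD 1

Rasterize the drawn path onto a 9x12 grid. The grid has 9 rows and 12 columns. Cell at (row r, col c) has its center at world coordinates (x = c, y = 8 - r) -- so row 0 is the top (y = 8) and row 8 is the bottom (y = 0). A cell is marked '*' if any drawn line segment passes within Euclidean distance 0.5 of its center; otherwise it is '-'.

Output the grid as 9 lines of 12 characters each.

Answer: --**--------
***---------
------------
------------
------------
------------
------------
------------
------------

Derivation:
Segment 0: (1,7) -> (0,7)
Segment 1: (0,7) -> (2,7)
Segment 2: (2,7) -> (2,8)
Segment 3: (2,8) -> (3,8)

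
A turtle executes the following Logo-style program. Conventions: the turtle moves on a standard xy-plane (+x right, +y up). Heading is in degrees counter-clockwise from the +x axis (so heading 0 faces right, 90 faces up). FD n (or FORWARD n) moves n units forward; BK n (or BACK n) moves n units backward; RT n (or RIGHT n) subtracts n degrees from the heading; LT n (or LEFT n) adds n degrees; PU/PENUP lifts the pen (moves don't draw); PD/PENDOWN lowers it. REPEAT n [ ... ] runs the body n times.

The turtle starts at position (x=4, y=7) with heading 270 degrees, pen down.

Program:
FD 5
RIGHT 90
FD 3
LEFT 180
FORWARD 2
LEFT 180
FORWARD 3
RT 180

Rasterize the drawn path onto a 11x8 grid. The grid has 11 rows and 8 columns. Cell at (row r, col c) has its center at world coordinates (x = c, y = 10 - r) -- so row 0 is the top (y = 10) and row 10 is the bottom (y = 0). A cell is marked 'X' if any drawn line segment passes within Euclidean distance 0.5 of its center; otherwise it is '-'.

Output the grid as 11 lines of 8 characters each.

Segment 0: (4,7) -> (4,2)
Segment 1: (4,2) -> (1,2)
Segment 2: (1,2) -> (3,2)
Segment 3: (3,2) -> (-0,2)

Answer: --------
--------
--------
----X---
----X---
----X---
----X---
----X---
XXXXX---
--------
--------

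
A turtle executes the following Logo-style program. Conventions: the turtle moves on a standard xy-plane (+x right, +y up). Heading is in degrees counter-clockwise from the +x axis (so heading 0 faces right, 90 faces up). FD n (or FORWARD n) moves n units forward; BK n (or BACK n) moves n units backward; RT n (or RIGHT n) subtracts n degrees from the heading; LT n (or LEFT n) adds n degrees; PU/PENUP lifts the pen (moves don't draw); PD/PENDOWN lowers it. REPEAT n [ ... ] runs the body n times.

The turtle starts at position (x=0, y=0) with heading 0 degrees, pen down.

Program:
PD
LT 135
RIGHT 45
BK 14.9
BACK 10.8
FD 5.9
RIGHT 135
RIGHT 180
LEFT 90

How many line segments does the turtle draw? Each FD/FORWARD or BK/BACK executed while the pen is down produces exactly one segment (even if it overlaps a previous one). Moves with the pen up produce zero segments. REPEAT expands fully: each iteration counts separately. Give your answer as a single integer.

Executing turtle program step by step:
Start: pos=(0,0), heading=0, pen down
PD: pen down
LT 135: heading 0 -> 135
RT 45: heading 135 -> 90
BK 14.9: (0,0) -> (0,-14.9) [heading=90, draw]
BK 10.8: (0,-14.9) -> (0,-25.7) [heading=90, draw]
FD 5.9: (0,-25.7) -> (0,-19.8) [heading=90, draw]
RT 135: heading 90 -> 315
RT 180: heading 315 -> 135
LT 90: heading 135 -> 225
Final: pos=(0,-19.8), heading=225, 3 segment(s) drawn
Segments drawn: 3

Answer: 3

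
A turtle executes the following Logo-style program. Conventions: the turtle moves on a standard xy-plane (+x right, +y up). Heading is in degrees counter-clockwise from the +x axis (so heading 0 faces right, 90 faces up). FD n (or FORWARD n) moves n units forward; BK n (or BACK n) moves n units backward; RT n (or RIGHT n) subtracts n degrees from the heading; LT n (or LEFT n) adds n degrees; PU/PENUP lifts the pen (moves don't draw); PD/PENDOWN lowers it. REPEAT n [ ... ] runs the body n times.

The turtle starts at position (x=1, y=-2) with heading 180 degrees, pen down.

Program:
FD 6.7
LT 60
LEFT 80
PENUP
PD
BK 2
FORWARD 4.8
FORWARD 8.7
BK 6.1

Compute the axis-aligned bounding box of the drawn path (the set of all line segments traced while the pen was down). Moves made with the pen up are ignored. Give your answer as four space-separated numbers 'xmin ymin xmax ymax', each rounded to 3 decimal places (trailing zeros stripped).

Executing turtle program step by step:
Start: pos=(1,-2), heading=180, pen down
FD 6.7: (1,-2) -> (-5.7,-2) [heading=180, draw]
LT 60: heading 180 -> 240
LT 80: heading 240 -> 320
PU: pen up
PD: pen down
BK 2: (-5.7,-2) -> (-7.232,-0.714) [heading=320, draw]
FD 4.8: (-7.232,-0.714) -> (-3.555,-3.8) [heading=320, draw]
FD 8.7: (-3.555,-3.8) -> (3.11,-9.392) [heading=320, draw]
BK 6.1: (3.11,-9.392) -> (-1.563,-5.471) [heading=320, draw]
Final: pos=(-1.563,-5.471), heading=320, 5 segment(s) drawn

Segment endpoints: x in {-7.232, -5.7, -3.555, -1.563, 1, 3.11}, y in {-9.392, -5.471, -3.8, -2, -2, -0.714}
xmin=-7.232, ymin=-9.392, xmax=3.11, ymax=-0.714

Answer: -7.232 -9.392 3.11 -0.714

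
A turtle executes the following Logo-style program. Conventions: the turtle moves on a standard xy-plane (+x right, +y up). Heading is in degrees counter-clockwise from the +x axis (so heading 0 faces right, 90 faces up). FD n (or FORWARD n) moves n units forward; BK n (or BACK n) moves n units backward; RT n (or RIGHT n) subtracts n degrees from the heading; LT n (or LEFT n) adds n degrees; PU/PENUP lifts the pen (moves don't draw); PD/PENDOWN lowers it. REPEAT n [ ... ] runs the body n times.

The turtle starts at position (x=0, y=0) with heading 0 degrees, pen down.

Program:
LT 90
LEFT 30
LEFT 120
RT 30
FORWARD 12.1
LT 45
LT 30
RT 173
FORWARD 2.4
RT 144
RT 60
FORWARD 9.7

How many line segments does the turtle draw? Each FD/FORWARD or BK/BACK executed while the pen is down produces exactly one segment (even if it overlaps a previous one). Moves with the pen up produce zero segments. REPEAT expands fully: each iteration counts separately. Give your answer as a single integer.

Executing turtle program step by step:
Start: pos=(0,0), heading=0, pen down
LT 90: heading 0 -> 90
LT 30: heading 90 -> 120
LT 120: heading 120 -> 240
RT 30: heading 240 -> 210
FD 12.1: (0,0) -> (-10.479,-6.05) [heading=210, draw]
LT 45: heading 210 -> 255
LT 30: heading 255 -> 285
RT 173: heading 285 -> 112
FD 2.4: (-10.479,-6.05) -> (-11.378,-3.825) [heading=112, draw]
RT 144: heading 112 -> 328
RT 60: heading 328 -> 268
FD 9.7: (-11.378,-3.825) -> (-11.716,-13.519) [heading=268, draw]
Final: pos=(-11.716,-13.519), heading=268, 3 segment(s) drawn
Segments drawn: 3

Answer: 3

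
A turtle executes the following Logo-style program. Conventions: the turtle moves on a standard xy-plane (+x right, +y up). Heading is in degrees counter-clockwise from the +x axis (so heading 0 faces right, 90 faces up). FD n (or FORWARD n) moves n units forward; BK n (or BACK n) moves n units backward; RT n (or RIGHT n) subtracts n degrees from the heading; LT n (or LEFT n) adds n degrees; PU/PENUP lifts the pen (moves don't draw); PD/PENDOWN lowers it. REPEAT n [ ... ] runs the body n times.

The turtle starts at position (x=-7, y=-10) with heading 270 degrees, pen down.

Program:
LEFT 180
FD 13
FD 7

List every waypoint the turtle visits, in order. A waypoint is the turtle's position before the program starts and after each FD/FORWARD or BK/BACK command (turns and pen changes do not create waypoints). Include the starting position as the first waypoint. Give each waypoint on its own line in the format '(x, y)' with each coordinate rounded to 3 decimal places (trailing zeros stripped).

Executing turtle program step by step:
Start: pos=(-7,-10), heading=270, pen down
LT 180: heading 270 -> 90
FD 13: (-7,-10) -> (-7,3) [heading=90, draw]
FD 7: (-7,3) -> (-7,10) [heading=90, draw]
Final: pos=(-7,10), heading=90, 2 segment(s) drawn
Waypoints (3 total):
(-7, -10)
(-7, 3)
(-7, 10)

Answer: (-7, -10)
(-7, 3)
(-7, 10)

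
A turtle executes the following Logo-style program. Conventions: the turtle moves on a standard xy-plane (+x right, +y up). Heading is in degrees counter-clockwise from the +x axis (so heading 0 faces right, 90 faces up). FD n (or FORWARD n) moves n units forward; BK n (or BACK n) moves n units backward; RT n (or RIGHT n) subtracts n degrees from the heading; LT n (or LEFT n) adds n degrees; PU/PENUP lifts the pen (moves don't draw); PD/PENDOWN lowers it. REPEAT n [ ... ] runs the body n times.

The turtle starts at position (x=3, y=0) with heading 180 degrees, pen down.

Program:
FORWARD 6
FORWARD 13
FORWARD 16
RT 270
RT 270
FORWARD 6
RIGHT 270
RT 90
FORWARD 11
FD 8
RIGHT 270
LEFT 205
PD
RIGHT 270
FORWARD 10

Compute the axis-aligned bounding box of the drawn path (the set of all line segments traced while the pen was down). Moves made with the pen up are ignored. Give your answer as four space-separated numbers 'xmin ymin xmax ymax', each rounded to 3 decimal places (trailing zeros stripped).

Answer: -32 0 3 4.226

Derivation:
Executing turtle program step by step:
Start: pos=(3,0), heading=180, pen down
FD 6: (3,0) -> (-3,0) [heading=180, draw]
FD 13: (-3,0) -> (-16,0) [heading=180, draw]
FD 16: (-16,0) -> (-32,0) [heading=180, draw]
RT 270: heading 180 -> 270
RT 270: heading 270 -> 0
FD 6: (-32,0) -> (-26,0) [heading=0, draw]
RT 270: heading 0 -> 90
RT 90: heading 90 -> 0
FD 11: (-26,0) -> (-15,0) [heading=0, draw]
FD 8: (-15,0) -> (-7,0) [heading=0, draw]
RT 270: heading 0 -> 90
LT 205: heading 90 -> 295
PD: pen down
RT 270: heading 295 -> 25
FD 10: (-7,0) -> (2.063,4.226) [heading=25, draw]
Final: pos=(2.063,4.226), heading=25, 7 segment(s) drawn

Segment endpoints: x in {-32, -26, -16, -15, -7, -3, 2.063, 3}, y in {0, 0, 0, 0, 0, 0, 0, 4.226}
xmin=-32, ymin=0, xmax=3, ymax=4.226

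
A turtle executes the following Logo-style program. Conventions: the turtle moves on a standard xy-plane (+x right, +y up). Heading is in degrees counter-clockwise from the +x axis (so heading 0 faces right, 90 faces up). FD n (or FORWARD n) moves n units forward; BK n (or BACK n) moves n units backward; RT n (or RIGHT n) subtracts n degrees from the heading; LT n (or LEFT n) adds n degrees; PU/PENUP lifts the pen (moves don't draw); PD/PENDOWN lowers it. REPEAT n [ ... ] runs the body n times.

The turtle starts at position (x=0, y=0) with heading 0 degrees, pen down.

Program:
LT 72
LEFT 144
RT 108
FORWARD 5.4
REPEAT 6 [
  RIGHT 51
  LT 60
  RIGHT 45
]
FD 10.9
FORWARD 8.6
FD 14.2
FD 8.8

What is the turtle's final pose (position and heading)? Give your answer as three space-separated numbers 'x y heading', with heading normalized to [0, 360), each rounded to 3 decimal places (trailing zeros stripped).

Executing turtle program step by step:
Start: pos=(0,0), heading=0, pen down
LT 72: heading 0 -> 72
LT 144: heading 72 -> 216
RT 108: heading 216 -> 108
FD 5.4: (0,0) -> (-1.669,5.136) [heading=108, draw]
REPEAT 6 [
  -- iteration 1/6 --
  RT 51: heading 108 -> 57
  LT 60: heading 57 -> 117
  RT 45: heading 117 -> 72
  -- iteration 2/6 --
  RT 51: heading 72 -> 21
  LT 60: heading 21 -> 81
  RT 45: heading 81 -> 36
  -- iteration 3/6 --
  RT 51: heading 36 -> 345
  LT 60: heading 345 -> 45
  RT 45: heading 45 -> 0
  -- iteration 4/6 --
  RT 51: heading 0 -> 309
  LT 60: heading 309 -> 9
  RT 45: heading 9 -> 324
  -- iteration 5/6 --
  RT 51: heading 324 -> 273
  LT 60: heading 273 -> 333
  RT 45: heading 333 -> 288
  -- iteration 6/6 --
  RT 51: heading 288 -> 237
  LT 60: heading 237 -> 297
  RT 45: heading 297 -> 252
]
FD 10.9: (-1.669,5.136) -> (-5.037,-5.231) [heading=252, draw]
FD 8.6: (-5.037,-5.231) -> (-7.695,-13.41) [heading=252, draw]
FD 14.2: (-7.695,-13.41) -> (-12.083,-26.915) [heading=252, draw]
FD 8.8: (-12.083,-26.915) -> (-14.802,-35.284) [heading=252, draw]
Final: pos=(-14.802,-35.284), heading=252, 5 segment(s) drawn

Answer: -14.802 -35.284 252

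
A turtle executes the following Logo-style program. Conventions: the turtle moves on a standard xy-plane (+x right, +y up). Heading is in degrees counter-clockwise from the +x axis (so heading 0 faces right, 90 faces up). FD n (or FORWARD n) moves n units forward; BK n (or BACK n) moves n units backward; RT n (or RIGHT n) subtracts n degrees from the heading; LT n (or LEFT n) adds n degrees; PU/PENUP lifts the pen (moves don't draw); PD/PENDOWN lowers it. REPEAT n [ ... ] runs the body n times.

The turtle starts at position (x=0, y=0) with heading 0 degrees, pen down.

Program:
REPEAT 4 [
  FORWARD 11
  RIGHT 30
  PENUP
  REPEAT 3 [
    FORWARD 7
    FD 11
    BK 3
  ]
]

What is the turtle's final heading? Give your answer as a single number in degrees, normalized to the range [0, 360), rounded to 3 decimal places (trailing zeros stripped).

Answer: 240

Derivation:
Executing turtle program step by step:
Start: pos=(0,0), heading=0, pen down
REPEAT 4 [
  -- iteration 1/4 --
  FD 11: (0,0) -> (11,0) [heading=0, draw]
  RT 30: heading 0 -> 330
  PU: pen up
  REPEAT 3 [
    -- iteration 1/3 --
    FD 7: (11,0) -> (17.062,-3.5) [heading=330, move]
    FD 11: (17.062,-3.5) -> (26.588,-9) [heading=330, move]
    BK 3: (26.588,-9) -> (23.99,-7.5) [heading=330, move]
    -- iteration 2/3 --
    FD 7: (23.99,-7.5) -> (30.053,-11) [heading=330, move]
    FD 11: (30.053,-11) -> (39.579,-16.5) [heading=330, move]
    BK 3: (39.579,-16.5) -> (36.981,-15) [heading=330, move]
    -- iteration 3/3 --
    FD 7: (36.981,-15) -> (43.043,-18.5) [heading=330, move]
    FD 11: (43.043,-18.5) -> (52.569,-24) [heading=330, move]
    BK 3: (52.569,-24) -> (49.971,-22.5) [heading=330, move]
  ]
  -- iteration 2/4 --
  FD 11: (49.971,-22.5) -> (59.497,-28) [heading=330, move]
  RT 30: heading 330 -> 300
  PU: pen up
  REPEAT 3 [
    -- iteration 1/3 --
    FD 7: (59.497,-28) -> (62.997,-34.062) [heading=300, move]
    FD 11: (62.997,-34.062) -> (68.497,-43.588) [heading=300, move]
    BK 3: (68.497,-43.588) -> (66.997,-40.99) [heading=300, move]
    -- iteration 2/3 --
    FD 7: (66.997,-40.99) -> (70.497,-47.053) [heading=300, move]
    FD 11: (70.497,-47.053) -> (75.997,-56.579) [heading=300, move]
    BK 3: (75.997,-56.579) -> (74.497,-53.981) [heading=300, move]
    -- iteration 3/3 --
    FD 7: (74.497,-53.981) -> (77.997,-60.043) [heading=300, move]
    FD 11: (77.997,-60.043) -> (83.497,-69.569) [heading=300, move]
    BK 3: (83.497,-69.569) -> (81.997,-66.971) [heading=300, move]
  ]
  -- iteration 3/4 --
  FD 11: (81.997,-66.971) -> (87.497,-76.497) [heading=300, move]
  RT 30: heading 300 -> 270
  PU: pen up
  REPEAT 3 [
    -- iteration 1/3 --
    FD 7: (87.497,-76.497) -> (87.497,-83.497) [heading=270, move]
    FD 11: (87.497,-83.497) -> (87.497,-94.497) [heading=270, move]
    BK 3: (87.497,-94.497) -> (87.497,-91.497) [heading=270, move]
    -- iteration 2/3 --
    FD 7: (87.497,-91.497) -> (87.497,-98.497) [heading=270, move]
    FD 11: (87.497,-98.497) -> (87.497,-109.497) [heading=270, move]
    BK 3: (87.497,-109.497) -> (87.497,-106.497) [heading=270, move]
    -- iteration 3/3 --
    FD 7: (87.497,-106.497) -> (87.497,-113.497) [heading=270, move]
    FD 11: (87.497,-113.497) -> (87.497,-124.497) [heading=270, move]
    BK 3: (87.497,-124.497) -> (87.497,-121.497) [heading=270, move]
  ]
  -- iteration 4/4 --
  FD 11: (87.497,-121.497) -> (87.497,-132.497) [heading=270, move]
  RT 30: heading 270 -> 240
  PU: pen up
  REPEAT 3 [
    -- iteration 1/3 --
    FD 7: (87.497,-132.497) -> (83.997,-138.56) [heading=240, move]
    FD 11: (83.997,-138.56) -> (78.497,-148.086) [heading=240, move]
    BK 3: (78.497,-148.086) -> (79.997,-145.488) [heading=240, move]
    -- iteration 2/3 --
    FD 7: (79.997,-145.488) -> (76.497,-151.55) [heading=240, move]
    FD 11: (76.497,-151.55) -> (70.997,-161.076) [heading=240, move]
    BK 3: (70.997,-161.076) -> (72.497,-158.478) [heading=240, move]
    -- iteration 3/3 --
    FD 7: (72.497,-158.478) -> (68.997,-164.54) [heading=240, move]
    FD 11: (68.997,-164.54) -> (63.497,-174.067) [heading=240, move]
    BK 3: (63.497,-174.067) -> (64.997,-171.469) [heading=240, move]
  ]
]
Final: pos=(64.997,-171.469), heading=240, 1 segment(s) drawn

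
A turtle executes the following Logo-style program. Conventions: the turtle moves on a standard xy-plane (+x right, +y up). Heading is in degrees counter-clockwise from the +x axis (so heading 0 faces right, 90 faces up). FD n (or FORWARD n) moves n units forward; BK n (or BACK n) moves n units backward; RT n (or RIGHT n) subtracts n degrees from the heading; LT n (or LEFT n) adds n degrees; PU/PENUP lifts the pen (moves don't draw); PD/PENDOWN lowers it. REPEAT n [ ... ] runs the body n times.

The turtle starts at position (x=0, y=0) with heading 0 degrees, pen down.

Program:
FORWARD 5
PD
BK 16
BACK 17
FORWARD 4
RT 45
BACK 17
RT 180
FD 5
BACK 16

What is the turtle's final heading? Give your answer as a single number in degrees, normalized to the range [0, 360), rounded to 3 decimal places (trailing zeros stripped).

Answer: 135

Derivation:
Executing turtle program step by step:
Start: pos=(0,0), heading=0, pen down
FD 5: (0,0) -> (5,0) [heading=0, draw]
PD: pen down
BK 16: (5,0) -> (-11,0) [heading=0, draw]
BK 17: (-11,0) -> (-28,0) [heading=0, draw]
FD 4: (-28,0) -> (-24,0) [heading=0, draw]
RT 45: heading 0 -> 315
BK 17: (-24,0) -> (-36.021,12.021) [heading=315, draw]
RT 180: heading 315 -> 135
FD 5: (-36.021,12.021) -> (-39.556,15.556) [heading=135, draw]
BK 16: (-39.556,15.556) -> (-28.243,4.243) [heading=135, draw]
Final: pos=(-28.243,4.243), heading=135, 7 segment(s) drawn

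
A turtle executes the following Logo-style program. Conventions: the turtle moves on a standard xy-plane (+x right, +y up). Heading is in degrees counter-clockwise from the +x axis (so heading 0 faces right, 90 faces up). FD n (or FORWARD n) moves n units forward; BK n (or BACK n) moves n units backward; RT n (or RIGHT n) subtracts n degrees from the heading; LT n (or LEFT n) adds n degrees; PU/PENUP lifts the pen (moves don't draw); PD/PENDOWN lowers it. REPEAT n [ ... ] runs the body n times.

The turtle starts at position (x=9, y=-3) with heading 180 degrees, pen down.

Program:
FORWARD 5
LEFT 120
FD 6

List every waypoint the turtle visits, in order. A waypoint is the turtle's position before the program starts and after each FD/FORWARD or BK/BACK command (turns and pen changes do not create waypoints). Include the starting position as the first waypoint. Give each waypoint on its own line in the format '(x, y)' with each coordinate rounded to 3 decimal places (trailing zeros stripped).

Answer: (9, -3)
(4, -3)
(7, -8.196)

Derivation:
Executing turtle program step by step:
Start: pos=(9,-3), heading=180, pen down
FD 5: (9,-3) -> (4,-3) [heading=180, draw]
LT 120: heading 180 -> 300
FD 6: (4,-3) -> (7,-8.196) [heading=300, draw]
Final: pos=(7,-8.196), heading=300, 2 segment(s) drawn
Waypoints (3 total):
(9, -3)
(4, -3)
(7, -8.196)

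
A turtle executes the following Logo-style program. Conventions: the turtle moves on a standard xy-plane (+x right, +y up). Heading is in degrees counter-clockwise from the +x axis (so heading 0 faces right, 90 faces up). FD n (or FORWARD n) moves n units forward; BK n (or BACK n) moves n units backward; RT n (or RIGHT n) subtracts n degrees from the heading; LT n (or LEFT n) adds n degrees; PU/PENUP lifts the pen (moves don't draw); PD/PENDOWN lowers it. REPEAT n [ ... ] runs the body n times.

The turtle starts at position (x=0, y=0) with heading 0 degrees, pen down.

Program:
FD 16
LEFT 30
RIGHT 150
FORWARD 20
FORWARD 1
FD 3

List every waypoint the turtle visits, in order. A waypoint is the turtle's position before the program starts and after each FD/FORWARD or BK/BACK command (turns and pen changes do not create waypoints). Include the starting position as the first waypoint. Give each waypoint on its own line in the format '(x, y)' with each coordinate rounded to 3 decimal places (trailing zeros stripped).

Answer: (0, 0)
(16, 0)
(6, -17.321)
(5.5, -18.187)
(4, -20.785)

Derivation:
Executing turtle program step by step:
Start: pos=(0,0), heading=0, pen down
FD 16: (0,0) -> (16,0) [heading=0, draw]
LT 30: heading 0 -> 30
RT 150: heading 30 -> 240
FD 20: (16,0) -> (6,-17.321) [heading=240, draw]
FD 1: (6,-17.321) -> (5.5,-18.187) [heading=240, draw]
FD 3: (5.5,-18.187) -> (4,-20.785) [heading=240, draw]
Final: pos=(4,-20.785), heading=240, 4 segment(s) drawn
Waypoints (5 total):
(0, 0)
(16, 0)
(6, -17.321)
(5.5, -18.187)
(4, -20.785)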